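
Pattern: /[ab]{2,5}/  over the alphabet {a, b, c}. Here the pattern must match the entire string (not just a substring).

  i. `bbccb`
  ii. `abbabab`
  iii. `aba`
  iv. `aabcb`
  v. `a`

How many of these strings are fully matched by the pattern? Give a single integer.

i. `bbccb` → no match
ii. `abbabab` → no match
iii. `aba` → match
iv. `aabcb` → no match
v. `a` → no match
Total matched: 1

1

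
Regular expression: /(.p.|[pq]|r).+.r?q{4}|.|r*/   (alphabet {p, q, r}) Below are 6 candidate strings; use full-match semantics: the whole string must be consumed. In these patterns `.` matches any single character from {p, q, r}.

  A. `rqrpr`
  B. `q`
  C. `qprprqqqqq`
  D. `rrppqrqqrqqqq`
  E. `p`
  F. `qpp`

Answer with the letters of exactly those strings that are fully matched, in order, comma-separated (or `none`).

A. `rqrpr` → no match
B. `q` → match
C. `qprprqqqqq` → match
D → match
E. `p` → match
F. `qpp` → no match

B, C, D, E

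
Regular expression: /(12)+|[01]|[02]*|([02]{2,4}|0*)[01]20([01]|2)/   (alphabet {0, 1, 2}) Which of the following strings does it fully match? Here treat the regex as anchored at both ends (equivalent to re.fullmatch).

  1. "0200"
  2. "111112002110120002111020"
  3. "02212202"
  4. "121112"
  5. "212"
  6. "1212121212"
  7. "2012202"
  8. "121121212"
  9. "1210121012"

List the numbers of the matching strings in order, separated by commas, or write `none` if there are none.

1 → match
2 → no match
3 → no match
4 → no match
5 → no match
6 → match
7 → no match
8 → no match
9 → no match

1, 6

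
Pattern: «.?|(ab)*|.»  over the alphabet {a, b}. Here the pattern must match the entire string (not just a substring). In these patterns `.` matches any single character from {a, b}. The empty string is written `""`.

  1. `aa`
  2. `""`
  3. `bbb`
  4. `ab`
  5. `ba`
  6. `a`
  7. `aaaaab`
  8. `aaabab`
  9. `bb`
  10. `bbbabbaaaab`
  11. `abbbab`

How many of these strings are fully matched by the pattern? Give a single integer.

3

1 → no match
2 → match
3 → no match
4 → match
5 → no match
6 → match
7 → no match
8 → no match
9 → no match
10 → no match
11 → no match
Total matched: 3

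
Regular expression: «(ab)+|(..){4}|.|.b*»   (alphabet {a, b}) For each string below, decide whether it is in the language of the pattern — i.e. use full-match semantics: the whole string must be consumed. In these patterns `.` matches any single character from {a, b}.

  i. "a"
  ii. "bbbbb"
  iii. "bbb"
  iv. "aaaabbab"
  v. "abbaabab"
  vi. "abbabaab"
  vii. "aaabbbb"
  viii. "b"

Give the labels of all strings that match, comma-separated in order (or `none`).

i. "a" → match
ii. "bbbbb" → match
iii. "bbb" → match
iv. "aaaabbab" → match
v. "abbaabab" → match
vi. "abbabaab" → match
vii. "aaabbbb" → no match
viii. "b" → match

i, ii, iii, iv, v, vi, viii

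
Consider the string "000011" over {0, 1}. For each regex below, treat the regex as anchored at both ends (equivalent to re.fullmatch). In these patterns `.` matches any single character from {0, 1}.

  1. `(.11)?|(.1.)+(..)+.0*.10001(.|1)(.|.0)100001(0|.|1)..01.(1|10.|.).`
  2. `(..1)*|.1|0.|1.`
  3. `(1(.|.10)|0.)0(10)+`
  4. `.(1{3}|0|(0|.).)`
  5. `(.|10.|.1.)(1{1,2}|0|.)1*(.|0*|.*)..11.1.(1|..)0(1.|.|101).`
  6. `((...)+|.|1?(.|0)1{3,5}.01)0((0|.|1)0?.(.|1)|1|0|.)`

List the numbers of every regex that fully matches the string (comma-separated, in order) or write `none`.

6

1 → no match
2 → no match
3 → no match — must end with "10"
4 → no match
5 → no match
6 → match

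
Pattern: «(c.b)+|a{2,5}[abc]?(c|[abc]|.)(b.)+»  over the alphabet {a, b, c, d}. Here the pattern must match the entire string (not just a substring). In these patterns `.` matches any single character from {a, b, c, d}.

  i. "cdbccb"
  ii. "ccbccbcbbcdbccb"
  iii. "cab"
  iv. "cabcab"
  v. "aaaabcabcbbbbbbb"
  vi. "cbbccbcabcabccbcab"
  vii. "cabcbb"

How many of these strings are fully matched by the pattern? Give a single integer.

i → match
ii → match
iii → match
iv → match
v → no match
vi → match
vii → match
Total matched: 6

6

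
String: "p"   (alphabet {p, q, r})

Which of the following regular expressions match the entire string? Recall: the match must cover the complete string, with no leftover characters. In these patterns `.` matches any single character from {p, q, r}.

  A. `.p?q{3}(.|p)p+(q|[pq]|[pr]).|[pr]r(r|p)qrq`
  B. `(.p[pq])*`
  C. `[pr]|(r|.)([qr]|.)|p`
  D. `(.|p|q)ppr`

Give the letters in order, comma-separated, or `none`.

C

A → no match
B → no match
C → match
D → no match — must end with "ppr"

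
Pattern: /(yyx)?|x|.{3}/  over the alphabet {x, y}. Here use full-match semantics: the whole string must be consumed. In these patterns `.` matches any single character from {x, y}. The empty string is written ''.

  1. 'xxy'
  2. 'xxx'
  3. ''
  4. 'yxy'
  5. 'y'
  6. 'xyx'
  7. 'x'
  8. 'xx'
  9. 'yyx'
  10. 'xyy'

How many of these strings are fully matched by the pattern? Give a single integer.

8

1 → match
2 → match
3 → match
4 → match
5 → no match
6 → match
7 → match
8 → no match
9 → match
10 → match
Total matched: 8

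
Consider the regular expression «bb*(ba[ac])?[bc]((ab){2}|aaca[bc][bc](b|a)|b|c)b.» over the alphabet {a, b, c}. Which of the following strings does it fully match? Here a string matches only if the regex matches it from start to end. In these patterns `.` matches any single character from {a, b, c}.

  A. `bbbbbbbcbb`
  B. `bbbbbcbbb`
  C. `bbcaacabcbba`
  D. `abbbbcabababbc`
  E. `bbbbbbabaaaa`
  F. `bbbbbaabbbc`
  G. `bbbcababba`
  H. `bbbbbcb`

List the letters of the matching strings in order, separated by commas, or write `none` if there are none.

A, B, C, F, G

A. `bbbbbbbcbb` → match
B. `bbbbbcbbb` → match
C. `bbcaacabcbba` → match
D → no match — must start with `b`
E. `bbbbbbabaaaa` → no match
F. `bbbbbaabbbc` → match
G. `bbbcababba` → match
H. `bbbbbcb` → no match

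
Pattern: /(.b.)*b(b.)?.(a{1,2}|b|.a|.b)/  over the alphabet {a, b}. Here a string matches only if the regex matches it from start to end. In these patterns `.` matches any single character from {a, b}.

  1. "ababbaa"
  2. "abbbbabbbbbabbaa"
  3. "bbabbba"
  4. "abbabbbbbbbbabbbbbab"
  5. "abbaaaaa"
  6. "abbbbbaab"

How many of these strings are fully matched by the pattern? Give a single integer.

1 → match
2 → match
3 → match
4 → match
5 → no match
6 → match
Total matched: 5

5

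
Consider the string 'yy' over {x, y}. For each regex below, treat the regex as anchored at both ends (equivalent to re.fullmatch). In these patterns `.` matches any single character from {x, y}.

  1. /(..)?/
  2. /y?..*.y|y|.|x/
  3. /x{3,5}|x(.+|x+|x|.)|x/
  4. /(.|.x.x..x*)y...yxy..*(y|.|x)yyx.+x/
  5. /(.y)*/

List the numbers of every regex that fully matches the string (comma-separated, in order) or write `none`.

1, 5

1 → match
2 → no match
3 → no match — must start with 'x'
4 → no match — must end with 'x'
5 → match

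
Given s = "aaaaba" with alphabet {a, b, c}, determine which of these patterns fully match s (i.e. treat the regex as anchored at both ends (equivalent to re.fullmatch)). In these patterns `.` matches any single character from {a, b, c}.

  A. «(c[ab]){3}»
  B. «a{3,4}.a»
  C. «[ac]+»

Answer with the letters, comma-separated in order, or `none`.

B

A → no match — must start with "c"
B → match
C → no match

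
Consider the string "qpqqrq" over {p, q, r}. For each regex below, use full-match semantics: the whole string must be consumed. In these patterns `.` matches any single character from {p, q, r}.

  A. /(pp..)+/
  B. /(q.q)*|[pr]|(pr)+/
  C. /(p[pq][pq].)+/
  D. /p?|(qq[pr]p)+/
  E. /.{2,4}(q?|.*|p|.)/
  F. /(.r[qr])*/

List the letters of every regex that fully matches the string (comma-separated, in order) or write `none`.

A → no match — must start with "pp"
B → match
C → no match — must start with "p"
D → no match
E → match
F → no match

B, E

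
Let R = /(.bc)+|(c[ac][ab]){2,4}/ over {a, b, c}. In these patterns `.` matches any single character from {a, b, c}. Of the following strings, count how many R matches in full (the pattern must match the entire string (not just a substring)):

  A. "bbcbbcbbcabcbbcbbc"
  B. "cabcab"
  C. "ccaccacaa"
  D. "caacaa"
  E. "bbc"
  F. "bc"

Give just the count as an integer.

5

A → match
B. "cabcab" → match
C. "ccaccacaa" → match
D. "caacaa" → match
E. "bbc" → match
F. "bc" → no match
Total matched: 5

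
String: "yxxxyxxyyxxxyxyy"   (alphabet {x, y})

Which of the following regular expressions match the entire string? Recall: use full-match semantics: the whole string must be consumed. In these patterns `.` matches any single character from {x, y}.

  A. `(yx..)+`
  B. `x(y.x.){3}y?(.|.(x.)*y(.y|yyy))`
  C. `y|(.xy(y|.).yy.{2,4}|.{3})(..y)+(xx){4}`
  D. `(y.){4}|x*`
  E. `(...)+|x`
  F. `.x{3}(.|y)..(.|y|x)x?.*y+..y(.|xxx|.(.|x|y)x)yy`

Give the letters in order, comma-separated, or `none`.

A

A → match
B → no match — must start with "xy"
C → no match
D → no match
E → no match
F → no match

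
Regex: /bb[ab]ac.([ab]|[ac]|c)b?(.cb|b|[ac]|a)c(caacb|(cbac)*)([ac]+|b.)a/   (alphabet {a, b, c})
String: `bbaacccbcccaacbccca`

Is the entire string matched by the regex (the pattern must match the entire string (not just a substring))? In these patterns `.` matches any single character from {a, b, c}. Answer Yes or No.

Yes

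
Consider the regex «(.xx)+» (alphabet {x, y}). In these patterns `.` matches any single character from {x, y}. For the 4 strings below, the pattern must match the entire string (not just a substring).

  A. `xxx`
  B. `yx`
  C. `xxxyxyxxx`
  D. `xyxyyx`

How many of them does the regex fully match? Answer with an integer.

A → match
B → no match — must end with `xx`
C → no match
D → no match — must end with `xx`
Total matched: 1

1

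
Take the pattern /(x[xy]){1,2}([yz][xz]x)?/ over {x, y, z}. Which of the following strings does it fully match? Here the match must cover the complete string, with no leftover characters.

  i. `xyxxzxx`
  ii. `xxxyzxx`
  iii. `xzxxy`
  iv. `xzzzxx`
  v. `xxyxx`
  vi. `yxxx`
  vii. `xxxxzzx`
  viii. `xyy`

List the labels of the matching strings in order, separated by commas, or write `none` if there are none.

i, ii, v, vii

i → match
ii → match
iii → no match
iv → no match
v → match
vi → no match — must start with `x`
vii → match
viii → no match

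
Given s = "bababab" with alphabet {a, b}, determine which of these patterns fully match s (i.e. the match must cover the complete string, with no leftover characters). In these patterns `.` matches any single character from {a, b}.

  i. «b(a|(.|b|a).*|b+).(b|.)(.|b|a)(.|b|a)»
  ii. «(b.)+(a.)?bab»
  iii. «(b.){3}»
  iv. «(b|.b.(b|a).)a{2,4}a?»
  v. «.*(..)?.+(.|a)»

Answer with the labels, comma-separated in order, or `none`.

i → match
ii → match
iii → no match
iv → no match
v → match

i, ii, v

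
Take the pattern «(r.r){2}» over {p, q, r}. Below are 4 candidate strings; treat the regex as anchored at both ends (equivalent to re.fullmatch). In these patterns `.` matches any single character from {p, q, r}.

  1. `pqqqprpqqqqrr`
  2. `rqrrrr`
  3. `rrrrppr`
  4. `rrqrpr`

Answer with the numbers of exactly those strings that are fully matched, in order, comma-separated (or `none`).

1 → no match — must start with `r`
2. `rqrrrr` → match
3. `rrrrppr` → no match
4. `rrqrpr` → no match

2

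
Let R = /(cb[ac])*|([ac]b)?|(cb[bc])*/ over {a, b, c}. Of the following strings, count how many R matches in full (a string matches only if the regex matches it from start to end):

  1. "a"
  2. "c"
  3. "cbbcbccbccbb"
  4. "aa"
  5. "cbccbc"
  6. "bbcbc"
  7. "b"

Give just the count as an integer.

2

1 → no match
2 → no match
3 → match
4 → no match
5 → match
6 → no match
7 → no match
Total matched: 2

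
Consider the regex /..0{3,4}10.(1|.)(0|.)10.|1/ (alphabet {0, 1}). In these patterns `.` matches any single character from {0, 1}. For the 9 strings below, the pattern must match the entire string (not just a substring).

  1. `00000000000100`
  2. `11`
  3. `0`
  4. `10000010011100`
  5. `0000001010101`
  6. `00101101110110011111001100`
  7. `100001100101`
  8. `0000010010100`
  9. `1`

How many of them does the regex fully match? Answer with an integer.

1 → no match
2 → no match
3 → no match
4 → match
5 → no match
6 → no match
7 → no match
8 → match
9 → match
Total matched: 3

3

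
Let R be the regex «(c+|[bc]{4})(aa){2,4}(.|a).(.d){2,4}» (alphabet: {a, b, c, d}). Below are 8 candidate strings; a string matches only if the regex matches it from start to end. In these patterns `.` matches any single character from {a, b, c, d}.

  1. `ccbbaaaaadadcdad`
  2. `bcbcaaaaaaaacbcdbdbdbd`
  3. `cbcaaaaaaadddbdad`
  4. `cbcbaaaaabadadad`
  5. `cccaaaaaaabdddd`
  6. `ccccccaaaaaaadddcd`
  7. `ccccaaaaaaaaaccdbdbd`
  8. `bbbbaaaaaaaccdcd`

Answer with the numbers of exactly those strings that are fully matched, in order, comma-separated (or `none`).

1 → match
2 → match
3 → no match
4 → match
5 → match
6 → match
7 → match
8 → match

1, 2, 4, 5, 6, 7, 8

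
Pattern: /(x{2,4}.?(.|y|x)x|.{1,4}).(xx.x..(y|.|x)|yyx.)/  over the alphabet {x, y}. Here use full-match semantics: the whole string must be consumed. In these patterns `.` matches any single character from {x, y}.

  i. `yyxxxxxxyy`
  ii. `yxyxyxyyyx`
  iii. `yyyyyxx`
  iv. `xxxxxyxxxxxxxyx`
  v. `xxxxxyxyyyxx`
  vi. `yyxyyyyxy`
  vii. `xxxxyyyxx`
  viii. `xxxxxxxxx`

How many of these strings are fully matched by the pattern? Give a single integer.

i → match
ii → no match
iii → match
iv → match
v → match
vi → match
vii → match
viii → match
Total matched: 7

7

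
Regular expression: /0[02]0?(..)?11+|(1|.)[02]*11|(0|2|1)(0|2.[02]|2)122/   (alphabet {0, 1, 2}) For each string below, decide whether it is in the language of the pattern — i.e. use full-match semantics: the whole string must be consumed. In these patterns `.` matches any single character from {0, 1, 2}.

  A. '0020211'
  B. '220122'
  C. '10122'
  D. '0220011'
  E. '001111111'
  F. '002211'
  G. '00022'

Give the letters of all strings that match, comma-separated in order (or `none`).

A, C, D, E, F

A → match
B → no match
C → match
D → match
E → match
F → match
G → no match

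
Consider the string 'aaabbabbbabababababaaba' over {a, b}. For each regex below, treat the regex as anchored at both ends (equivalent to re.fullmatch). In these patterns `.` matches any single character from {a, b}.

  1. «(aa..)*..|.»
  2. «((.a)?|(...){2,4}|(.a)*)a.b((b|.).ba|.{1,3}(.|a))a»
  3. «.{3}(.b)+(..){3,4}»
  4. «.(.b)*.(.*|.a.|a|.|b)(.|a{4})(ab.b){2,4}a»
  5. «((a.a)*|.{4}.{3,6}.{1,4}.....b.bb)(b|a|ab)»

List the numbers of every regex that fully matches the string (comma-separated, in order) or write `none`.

3

1 → no match
2 → no match
3 → match
4 → no match
5 → no match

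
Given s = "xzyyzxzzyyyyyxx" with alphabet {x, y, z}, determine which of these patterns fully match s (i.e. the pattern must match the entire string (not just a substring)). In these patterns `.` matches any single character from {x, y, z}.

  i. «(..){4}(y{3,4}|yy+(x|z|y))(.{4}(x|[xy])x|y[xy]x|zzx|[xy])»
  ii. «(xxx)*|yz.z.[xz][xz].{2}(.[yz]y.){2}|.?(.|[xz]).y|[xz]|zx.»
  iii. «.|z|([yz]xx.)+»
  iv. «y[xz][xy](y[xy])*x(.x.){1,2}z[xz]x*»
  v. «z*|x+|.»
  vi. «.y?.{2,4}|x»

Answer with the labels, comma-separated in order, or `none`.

i

i → match
ii → no match
iii → no match
iv → no match — must start with "y"
v → no match
vi → no match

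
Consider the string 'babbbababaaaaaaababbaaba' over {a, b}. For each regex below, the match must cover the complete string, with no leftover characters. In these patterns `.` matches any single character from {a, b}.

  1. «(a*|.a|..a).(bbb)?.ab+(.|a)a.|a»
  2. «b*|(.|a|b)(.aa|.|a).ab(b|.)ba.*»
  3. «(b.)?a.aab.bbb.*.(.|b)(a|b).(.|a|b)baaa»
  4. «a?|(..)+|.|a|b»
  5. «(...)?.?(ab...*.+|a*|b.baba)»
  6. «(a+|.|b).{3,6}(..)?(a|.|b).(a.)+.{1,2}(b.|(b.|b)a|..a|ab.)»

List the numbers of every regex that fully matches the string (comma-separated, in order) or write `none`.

1 → no match
2 → no match
3 → no match — must end with 'baaa'
4 → match
5 → match
6 → match

4, 5, 6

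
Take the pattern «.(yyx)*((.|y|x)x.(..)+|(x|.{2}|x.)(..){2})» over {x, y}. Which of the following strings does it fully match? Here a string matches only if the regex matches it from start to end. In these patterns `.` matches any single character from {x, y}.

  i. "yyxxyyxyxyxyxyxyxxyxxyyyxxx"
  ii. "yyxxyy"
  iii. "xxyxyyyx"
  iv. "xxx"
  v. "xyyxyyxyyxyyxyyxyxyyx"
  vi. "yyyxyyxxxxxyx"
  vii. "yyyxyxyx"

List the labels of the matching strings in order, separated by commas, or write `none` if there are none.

i → no match
ii → match
iii → no match
iv → no match
v → match
vi → match
vii → no match

ii, v, vi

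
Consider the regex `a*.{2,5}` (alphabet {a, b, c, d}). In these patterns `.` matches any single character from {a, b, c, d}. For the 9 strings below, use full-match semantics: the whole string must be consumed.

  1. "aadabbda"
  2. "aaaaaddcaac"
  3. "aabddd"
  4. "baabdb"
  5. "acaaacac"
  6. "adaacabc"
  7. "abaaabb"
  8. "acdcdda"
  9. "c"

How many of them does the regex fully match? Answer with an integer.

1. "aadabbda" → no match
2. "aaaaaddcaac" → no match
3. "aabddd" → match
4. "baabdb" → no match
5. "acaaacac" → no match
6. "adaacabc" → no match
7. "abaaabb" → no match
8. "acdcdda" → no match
9. "c" → no match
Total matched: 1

1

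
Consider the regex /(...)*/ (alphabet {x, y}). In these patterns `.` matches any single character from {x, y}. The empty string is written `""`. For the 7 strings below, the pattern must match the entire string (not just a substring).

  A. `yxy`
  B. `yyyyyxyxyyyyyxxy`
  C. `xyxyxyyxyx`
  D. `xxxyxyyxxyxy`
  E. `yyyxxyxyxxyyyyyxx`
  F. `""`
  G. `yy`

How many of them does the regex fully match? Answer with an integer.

A → match
B → no match
C → no match
D → match
E → no match
F → match
G → no match
Total matched: 3

3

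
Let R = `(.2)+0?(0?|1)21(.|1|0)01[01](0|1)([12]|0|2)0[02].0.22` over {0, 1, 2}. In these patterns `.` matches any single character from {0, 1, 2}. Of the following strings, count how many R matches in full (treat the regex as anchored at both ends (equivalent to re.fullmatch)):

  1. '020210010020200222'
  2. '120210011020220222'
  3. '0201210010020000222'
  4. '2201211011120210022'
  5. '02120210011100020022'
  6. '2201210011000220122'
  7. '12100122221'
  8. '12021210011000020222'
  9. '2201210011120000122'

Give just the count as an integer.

1 → match
2 → match
3 → match
4 → match
5 → match
6 → match
7 → no match — must end with '22'
8 → match
9 → match
Total matched: 8

8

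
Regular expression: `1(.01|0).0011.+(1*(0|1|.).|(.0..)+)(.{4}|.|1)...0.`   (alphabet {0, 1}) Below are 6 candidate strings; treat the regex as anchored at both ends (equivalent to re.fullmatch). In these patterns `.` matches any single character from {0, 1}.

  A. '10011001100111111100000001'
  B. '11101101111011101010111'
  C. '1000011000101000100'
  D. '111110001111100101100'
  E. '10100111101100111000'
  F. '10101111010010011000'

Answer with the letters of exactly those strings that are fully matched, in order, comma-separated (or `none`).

A, C, E

A → match
B → no match
C → match
D → no match
E → match
F → no match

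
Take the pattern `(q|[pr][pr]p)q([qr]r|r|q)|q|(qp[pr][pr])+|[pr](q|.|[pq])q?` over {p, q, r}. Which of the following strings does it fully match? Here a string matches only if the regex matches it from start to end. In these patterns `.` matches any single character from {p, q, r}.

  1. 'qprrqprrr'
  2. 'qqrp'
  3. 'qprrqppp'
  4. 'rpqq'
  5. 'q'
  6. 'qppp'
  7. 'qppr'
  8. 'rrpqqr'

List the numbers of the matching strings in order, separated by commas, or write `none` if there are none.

1 → no match
2 → no match
3 → match
4 → no match
5 → match
6 → match
7 → match
8 → match

3, 5, 6, 7, 8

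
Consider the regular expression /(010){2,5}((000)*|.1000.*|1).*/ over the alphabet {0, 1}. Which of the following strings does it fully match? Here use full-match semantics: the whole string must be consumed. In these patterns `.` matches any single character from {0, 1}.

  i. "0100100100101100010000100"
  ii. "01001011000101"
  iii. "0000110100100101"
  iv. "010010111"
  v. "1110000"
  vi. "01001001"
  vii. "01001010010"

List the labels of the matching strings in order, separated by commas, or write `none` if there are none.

i, ii, iv, vi, vii

i → match
ii → match
iii → no match — must start with "010"
iv. "010010111" → match
v. "1110000" → no match — must start with "010"
vi. "01001001" → match
vii. "01001010010" → match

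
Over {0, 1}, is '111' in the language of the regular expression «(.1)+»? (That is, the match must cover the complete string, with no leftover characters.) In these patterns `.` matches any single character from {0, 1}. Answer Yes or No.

No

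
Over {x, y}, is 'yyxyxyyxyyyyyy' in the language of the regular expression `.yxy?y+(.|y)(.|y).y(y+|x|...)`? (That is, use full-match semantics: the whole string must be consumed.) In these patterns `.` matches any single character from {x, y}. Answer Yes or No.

No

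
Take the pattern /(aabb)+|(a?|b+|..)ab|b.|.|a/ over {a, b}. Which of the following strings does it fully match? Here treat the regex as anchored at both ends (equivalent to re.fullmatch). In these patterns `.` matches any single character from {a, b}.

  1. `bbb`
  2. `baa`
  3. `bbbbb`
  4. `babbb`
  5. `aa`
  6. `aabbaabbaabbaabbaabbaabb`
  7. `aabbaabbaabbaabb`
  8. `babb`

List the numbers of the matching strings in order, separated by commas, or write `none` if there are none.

1 → no match
2 → no match
3 → no match
4 → no match
5 → no match
6 → match
7 → match
8 → no match

6, 7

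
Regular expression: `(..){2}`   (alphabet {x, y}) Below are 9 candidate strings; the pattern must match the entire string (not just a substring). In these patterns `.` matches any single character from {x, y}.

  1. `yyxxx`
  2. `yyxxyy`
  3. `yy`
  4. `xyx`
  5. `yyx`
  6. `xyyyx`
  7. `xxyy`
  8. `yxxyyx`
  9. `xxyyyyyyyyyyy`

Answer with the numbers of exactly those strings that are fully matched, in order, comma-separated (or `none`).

7

1 → no match
2 → no match
3 → no match
4 → no match
5 → no match
6 → no match
7 → match
8 → no match
9 → no match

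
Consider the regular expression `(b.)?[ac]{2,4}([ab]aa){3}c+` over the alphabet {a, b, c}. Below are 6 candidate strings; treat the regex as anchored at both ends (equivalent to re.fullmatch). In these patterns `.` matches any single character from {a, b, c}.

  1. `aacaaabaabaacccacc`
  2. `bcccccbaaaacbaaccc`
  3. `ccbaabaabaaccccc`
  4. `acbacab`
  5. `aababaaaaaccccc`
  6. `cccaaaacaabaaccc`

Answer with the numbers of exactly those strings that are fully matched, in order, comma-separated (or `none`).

1 → no match
2 → no match
3 → match
4. `acbacab` → no match — must end with `c`
5 → no match
6 → no match

3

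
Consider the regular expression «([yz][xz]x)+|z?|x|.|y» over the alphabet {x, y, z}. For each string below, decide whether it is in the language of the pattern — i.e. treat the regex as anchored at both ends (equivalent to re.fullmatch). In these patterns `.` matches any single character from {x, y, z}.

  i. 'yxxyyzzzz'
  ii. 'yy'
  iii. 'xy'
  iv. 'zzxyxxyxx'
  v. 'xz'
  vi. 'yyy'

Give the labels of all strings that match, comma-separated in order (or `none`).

iv

i → no match
ii → no match
iii → no match
iv → match
v → no match
vi → no match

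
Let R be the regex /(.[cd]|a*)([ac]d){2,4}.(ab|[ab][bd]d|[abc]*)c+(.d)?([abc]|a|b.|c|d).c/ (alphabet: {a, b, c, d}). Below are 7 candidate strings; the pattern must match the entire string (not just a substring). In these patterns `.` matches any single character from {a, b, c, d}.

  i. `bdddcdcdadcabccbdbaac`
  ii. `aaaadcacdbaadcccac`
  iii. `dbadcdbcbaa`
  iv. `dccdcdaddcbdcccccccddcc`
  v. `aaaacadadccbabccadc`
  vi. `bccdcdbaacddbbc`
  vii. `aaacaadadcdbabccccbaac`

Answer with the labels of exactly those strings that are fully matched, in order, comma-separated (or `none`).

i → no match
ii → no match
iii → no match — must end with `c`
iv → no match
v → no match
vi → match
vii → no match

vi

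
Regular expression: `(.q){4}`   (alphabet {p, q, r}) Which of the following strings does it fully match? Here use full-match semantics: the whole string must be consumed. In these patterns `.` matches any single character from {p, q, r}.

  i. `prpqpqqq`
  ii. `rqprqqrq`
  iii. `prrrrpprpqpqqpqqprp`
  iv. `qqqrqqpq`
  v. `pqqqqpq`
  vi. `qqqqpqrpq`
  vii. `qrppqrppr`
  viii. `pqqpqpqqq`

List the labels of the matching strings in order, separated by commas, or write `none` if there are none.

i → no match
ii → no match
iii → no match — must end with `q`
iv → no match
v → no match
vi → no match
vii → no match — must end with `q`
viii → no match

none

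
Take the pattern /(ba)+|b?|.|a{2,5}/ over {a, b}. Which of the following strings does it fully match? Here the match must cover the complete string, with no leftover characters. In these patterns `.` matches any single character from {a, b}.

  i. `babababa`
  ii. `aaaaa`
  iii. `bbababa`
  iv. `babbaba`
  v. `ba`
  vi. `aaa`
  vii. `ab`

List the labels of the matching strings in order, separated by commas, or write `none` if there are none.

i → match
ii → match
iii → no match
iv → no match
v → match
vi → match
vii → no match

i, ii, v, vi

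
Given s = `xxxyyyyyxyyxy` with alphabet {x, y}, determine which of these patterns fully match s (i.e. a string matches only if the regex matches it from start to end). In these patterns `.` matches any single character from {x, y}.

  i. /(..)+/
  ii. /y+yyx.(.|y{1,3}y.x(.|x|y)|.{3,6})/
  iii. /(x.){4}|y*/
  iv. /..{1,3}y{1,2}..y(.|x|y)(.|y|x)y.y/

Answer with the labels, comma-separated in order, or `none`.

i → no match
ii → no match — must start with `y`
iii → no match
iv → match

iv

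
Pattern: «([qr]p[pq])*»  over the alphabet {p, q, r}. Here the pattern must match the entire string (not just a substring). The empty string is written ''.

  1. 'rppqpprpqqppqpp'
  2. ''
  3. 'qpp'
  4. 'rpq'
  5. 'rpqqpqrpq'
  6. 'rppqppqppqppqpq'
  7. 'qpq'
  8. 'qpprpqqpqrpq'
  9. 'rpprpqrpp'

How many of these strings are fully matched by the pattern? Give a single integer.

9

1 → match
2 → match
3 → match
4 → match
5 → match
6 → match
7 → match
8 → match
9 → match
Total matched: 9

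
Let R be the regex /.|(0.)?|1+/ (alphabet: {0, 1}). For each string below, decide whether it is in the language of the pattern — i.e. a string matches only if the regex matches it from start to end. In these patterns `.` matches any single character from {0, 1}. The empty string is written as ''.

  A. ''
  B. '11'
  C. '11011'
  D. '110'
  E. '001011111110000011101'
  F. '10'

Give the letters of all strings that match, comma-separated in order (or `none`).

A, B

A. '' → match
B. '11' → match
C. '11011' → no match
D. '110' → no match
E → no match
F. '10' → no match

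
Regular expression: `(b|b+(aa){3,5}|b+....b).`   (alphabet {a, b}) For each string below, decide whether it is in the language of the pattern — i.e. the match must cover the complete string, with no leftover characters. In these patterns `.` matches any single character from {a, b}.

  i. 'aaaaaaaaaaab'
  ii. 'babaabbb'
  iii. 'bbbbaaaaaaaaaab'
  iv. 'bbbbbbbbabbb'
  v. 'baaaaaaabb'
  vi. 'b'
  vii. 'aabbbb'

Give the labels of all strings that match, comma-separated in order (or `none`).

i → no match — must start with 'b'
ii → no match
iii → match
iv → match
v → no match
vi → no match
vii → no match — must start with 'b'

iii, iv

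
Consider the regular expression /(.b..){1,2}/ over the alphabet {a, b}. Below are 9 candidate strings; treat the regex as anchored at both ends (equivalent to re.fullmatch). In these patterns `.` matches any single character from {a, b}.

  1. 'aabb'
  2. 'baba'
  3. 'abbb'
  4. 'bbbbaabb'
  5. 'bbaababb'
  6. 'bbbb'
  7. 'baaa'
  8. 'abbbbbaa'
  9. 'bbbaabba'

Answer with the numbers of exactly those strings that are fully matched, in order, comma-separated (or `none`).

3, 6, 8, 9

1 → no match
2 → no match
3 → match
4 → no match
5 → no match
6 → match
7 → no match
8 → match
9 → match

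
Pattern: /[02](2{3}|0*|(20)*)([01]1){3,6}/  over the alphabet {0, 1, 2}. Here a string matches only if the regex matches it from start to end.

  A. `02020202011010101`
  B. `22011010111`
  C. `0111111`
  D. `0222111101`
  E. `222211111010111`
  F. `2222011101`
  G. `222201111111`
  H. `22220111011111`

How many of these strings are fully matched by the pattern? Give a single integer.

A → match
B → match
C → match
D → match
E → no match
F → match
G → match
H → match
Total matched: 7

7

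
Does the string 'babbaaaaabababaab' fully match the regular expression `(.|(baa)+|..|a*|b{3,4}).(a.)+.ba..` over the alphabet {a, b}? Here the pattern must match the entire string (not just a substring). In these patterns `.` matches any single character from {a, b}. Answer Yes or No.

No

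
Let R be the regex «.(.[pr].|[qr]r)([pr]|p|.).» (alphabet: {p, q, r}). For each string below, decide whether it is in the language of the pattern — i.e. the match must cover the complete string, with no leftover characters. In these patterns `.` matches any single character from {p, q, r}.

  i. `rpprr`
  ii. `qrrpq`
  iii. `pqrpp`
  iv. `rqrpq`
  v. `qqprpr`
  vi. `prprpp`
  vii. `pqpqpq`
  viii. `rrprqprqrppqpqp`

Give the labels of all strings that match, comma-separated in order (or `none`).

i → no match
ii → match
iii → match
iv → match
v → match
vi → match
vii → match
viii → no match

ii, iii, iv, v, vi, vii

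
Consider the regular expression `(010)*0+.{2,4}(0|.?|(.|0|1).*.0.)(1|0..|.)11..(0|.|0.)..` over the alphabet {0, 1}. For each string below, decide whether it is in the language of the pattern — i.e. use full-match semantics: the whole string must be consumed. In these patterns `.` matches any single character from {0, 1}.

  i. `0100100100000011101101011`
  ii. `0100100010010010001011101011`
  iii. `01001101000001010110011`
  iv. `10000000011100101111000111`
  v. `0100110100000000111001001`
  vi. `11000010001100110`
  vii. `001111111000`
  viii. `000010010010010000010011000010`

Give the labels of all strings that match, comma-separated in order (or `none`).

i, vii

i → match
ii → no match
iii → no match
iv → no match
v → no match
vi → no match
vii → match
viii → no match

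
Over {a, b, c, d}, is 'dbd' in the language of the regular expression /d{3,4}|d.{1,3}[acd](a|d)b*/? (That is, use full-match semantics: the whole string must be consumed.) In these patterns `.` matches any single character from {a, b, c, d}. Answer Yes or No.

No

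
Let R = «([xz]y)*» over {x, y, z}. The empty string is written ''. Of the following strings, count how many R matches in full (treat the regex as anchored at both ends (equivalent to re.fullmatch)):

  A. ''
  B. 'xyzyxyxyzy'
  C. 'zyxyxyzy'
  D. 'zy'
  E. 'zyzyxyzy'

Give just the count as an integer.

5

A → match
B → match
C → match
D → match
E → match
Total matched: 5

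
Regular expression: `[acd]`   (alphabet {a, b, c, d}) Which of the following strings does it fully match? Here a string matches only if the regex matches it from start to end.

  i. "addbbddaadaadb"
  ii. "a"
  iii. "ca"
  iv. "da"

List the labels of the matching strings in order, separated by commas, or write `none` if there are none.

ii

i → no match
ii. "a" → match
iii. "ca" → no match
iv. "da" → no match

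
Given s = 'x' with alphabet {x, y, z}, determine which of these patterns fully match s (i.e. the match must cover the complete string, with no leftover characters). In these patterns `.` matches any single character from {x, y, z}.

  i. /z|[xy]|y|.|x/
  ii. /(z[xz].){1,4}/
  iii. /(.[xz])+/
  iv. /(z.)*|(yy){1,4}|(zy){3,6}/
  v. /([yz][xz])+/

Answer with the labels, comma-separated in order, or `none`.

i → match
ii → no match — must start with 'z'
iii → no match
iv → no match
v → no match

i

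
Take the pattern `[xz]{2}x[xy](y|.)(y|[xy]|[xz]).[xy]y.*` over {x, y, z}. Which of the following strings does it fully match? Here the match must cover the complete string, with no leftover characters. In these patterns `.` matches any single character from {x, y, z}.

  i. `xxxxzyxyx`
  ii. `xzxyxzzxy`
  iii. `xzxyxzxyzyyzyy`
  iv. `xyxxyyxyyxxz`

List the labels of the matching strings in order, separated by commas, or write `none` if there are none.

ii

i → no match
ii → match
iii → no match
iv → no match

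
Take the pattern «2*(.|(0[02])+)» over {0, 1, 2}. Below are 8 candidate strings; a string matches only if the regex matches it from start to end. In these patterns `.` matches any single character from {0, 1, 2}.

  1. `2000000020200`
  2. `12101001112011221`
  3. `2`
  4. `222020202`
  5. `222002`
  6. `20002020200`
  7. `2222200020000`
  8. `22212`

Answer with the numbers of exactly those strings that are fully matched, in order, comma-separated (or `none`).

1, 3, 4, 6, 7

1 → match
2 → no match
3 → match
4 → match
5 → no match
6 → match
7 → match
8 → no match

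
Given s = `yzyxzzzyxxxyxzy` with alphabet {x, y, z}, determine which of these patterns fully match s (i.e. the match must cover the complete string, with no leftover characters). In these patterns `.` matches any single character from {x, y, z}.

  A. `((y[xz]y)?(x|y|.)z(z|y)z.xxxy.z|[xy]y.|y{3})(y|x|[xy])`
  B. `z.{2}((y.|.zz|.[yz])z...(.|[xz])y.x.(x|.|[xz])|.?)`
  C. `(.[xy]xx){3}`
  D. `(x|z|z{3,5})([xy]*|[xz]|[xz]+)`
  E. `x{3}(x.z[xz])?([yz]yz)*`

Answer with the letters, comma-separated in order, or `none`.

A → match
B → no match — must start with `z`
C → no match — must end with `xx`
D → no match
E → no match — must start with `x`

A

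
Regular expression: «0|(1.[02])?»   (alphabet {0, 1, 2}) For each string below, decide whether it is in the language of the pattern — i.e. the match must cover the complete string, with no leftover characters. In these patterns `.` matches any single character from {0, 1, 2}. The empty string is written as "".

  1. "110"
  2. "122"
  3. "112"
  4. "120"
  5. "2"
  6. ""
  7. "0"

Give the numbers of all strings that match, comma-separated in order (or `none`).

1, 2, 3, 4, 6, 7

1 → match
2 → match
3 → match
4 → match
5 → no match
6 → match
7 → match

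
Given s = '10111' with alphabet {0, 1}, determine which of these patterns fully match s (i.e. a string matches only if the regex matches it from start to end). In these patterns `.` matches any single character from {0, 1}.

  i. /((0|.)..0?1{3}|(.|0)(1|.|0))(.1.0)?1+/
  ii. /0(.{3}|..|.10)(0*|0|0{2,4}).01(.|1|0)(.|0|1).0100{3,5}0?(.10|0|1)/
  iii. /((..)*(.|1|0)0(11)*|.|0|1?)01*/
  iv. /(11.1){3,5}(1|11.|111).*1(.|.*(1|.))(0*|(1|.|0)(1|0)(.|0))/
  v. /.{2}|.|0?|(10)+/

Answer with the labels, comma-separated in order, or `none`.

i, iii

i → match
ii → no match — must start with '0'
iii → match
iv → no match — must start with '11'
v → no match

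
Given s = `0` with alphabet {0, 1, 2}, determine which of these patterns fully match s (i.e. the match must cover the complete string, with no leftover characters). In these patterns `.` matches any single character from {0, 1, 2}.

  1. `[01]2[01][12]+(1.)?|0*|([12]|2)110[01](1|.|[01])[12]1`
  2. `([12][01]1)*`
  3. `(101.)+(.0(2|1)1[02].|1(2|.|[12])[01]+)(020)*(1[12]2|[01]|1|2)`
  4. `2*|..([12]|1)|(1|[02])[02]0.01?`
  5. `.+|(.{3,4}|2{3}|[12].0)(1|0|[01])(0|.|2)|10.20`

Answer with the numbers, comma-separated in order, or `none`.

1, 5

1 → match
2 → no match
3 → no match — must start with `101`
4 → no match
5 → match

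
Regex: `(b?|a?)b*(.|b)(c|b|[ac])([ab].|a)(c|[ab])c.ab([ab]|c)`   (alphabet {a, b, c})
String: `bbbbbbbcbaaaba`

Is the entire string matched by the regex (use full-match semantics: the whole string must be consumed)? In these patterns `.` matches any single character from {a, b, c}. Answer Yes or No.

No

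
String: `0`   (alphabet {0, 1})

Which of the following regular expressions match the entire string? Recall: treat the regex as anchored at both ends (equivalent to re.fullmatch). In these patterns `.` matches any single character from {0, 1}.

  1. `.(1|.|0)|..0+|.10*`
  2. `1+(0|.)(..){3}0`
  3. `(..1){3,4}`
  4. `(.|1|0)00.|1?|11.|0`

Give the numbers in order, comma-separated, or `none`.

4

1 → no match
2 → no match — must start with `1`
3 → no match — must end with `1`
4 → match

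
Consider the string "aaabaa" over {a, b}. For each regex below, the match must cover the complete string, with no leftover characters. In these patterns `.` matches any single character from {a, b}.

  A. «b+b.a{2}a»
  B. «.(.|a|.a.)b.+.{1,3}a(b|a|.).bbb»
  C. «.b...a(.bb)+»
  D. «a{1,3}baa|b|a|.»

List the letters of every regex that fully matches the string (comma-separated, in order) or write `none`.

D

A → no match — must start with "b"
B → no match — must end with "bbb"
C → no match — must end with "bb"
D → match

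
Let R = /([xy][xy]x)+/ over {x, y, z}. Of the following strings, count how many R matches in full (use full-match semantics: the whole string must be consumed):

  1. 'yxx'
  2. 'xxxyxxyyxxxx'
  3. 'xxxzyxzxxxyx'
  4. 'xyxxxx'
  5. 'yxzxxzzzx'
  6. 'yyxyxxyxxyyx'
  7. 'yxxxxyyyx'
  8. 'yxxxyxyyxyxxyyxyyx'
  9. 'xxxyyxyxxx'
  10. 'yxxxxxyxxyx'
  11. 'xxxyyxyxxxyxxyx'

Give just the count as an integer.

6

1. 'yxx' → match
2. 'xxxyxxyyxxxx' → match
3. 'xxxzyxzxxxyx' → no match
4. 'xyxxxx' → match
5. 'yxzxxzzzx' → no match
6. 'yyxyxxyxxyyx' → match
7. 'yxxxxyyyx' → no match
8 → match
9. 'xxxyyxyxxx' → no match
10. 'yxxxxxyxxyx' → no match
11 → match
Total matched: 6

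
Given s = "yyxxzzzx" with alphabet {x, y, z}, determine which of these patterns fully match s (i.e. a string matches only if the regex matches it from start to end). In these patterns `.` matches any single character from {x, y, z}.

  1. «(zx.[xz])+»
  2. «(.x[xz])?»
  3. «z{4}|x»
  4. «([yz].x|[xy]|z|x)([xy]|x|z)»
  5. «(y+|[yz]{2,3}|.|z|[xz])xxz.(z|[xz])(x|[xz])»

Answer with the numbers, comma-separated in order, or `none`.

1 → no match — must start with "zx"
2 → no match
3 → no match
4 → no match
5 → match

5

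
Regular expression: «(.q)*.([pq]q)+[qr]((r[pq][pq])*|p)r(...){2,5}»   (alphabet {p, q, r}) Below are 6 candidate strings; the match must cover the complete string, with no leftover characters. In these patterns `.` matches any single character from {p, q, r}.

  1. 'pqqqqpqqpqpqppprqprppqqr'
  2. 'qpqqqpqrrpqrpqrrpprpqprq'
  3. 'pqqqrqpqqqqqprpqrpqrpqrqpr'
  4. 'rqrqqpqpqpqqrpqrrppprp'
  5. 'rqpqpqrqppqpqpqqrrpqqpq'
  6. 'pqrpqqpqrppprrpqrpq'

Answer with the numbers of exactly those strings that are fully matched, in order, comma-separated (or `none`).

1 → no match
2 → match
3 → match
4 → match
5 → match
6 → no match

2, 3, 4, 5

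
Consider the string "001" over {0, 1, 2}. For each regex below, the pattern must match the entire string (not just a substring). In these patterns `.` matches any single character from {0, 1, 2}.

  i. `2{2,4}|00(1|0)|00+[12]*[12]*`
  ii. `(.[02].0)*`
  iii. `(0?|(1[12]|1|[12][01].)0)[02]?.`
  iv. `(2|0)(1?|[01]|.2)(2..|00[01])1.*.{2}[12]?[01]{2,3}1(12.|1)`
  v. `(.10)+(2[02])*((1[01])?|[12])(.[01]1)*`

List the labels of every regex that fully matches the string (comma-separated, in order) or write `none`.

i → match
ii → no match
iii → match
iv → no match
v → no match

i, iii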